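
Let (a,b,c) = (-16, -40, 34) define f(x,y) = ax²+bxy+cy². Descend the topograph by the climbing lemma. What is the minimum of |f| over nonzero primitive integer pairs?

descent: ρ → (34,40,-16)  [lands on river]
river: ρ → (-16,56,10)
river: ρ → (10,44,-46)
river: ρ → (-46,48,8)
river: ρ → (8,48,-46)
river: ρ → (-46,44,10)
river: ρ → (10,56,-16)
river: ρ → (-16,40,34)
river: ρ → (34,28,-22)
river: ρ → (-22,60,2)
river: ρ → (2,60,-22)
river: ρ → (-22,28,34)
closes: descent 1, river 12
min |a| on river = 2

2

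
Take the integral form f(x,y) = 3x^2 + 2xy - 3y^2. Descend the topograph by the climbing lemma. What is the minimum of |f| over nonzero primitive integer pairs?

river: ρ → (-3,4,2)
river: ρ → (2,4,-3)
river: ρ → (-3,2,3)
river: ρ → (3,4,-2)
river: ρ → (-2,4,3)
river: ρ → (3,2,-3)
closes: descent 0, river 6
min |a| on river = 2

2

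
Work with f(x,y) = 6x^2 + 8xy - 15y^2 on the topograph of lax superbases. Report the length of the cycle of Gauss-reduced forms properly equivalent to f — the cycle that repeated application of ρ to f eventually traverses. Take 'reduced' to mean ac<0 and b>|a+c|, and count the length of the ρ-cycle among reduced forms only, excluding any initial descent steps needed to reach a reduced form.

D = 424, ⌊√D⌋ = 20
descent: ρ → (-15,-8,6)
descent: ρ → (6,20,-1)  [lands on river]
river: ρ → (-1,20,6)
river: ρ → (6,16,-7)
river: ρ → (-7,12,10)
river: ρ → (10,8,-9)
river: ρ → (-9,10,9)
river: ρ → (9,8,-10)
river: ρ → (-10,12,7)
river: ρ → (7,16,-6)
river: ρ → (-6,20,1)
river: ρ → (1,20,-6)
river: ρ → (-6,16,7)
river: ρ → (7,12,-10)
river: ρ → (-10,8,9)
river: ρ → (9,10,-9)
river: ρ → (-9,8,10)
river: ρ → (10,12,-7)
river: ρ → (-7,16,6)
ρ-cycle length = 18 (tail of 2 descent steps not counted)

18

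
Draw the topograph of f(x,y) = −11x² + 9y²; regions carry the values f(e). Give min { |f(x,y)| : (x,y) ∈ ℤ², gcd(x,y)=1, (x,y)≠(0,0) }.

descent: ρ → (9,18,-2)  [lands on river]
river: ρ → (-2,18,9)
closes: descent 1, river 2
min |a| on river = 2

2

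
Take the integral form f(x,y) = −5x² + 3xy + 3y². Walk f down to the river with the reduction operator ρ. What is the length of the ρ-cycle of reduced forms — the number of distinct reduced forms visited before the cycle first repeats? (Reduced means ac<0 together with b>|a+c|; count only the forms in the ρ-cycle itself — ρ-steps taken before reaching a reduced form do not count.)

D = 69, ⌊√D⌋ = 8
river: ρ → (3,3,-5)
river: ρ → (-5,7,1)
river: ρ → (1,7,-5)
river: ρ → (-5,3,3)
ρ-cycle length = 4 (tail of 0 descent steps not counted)

4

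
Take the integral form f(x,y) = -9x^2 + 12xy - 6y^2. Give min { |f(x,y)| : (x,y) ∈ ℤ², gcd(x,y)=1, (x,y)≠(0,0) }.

translate: b→6 (≡-12 mod 18), so (9,-12,6)→(9,6,3)
flip: (9,6,3)→(3,-6,9)
translate: b→0 (≡-6 mod 6), so (3,-6,9)→(3,0,6)
reduced (well bottom): (3,0,6) with a≤c, −a<b≤a
well minimum |f| = |-3| = 3 (negative-definite)

3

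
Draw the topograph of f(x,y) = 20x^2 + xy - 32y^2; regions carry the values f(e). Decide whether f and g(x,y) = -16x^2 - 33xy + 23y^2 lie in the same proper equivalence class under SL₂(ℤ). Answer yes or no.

D₁ = 2561, D₂ = 2561
river cycle of f (length 30): (20, 41, -11), (-11, 47, 8), (8, 49, -5), (-5, 41, 44), (44, 47, -2), (-2, 49, 20), (20, 31, -20), (-20, 49, 2), (2, 47, -44), (-44, 41, 5), … (20 more)
river cycle of g (length 42): (23, 33, -16), (-16, 31, 25), (25, 19, -22), (-22, 25, 22), (22, 19, -25), (-25, 31, 16), (16, 33, -23), (-23, 13, 26), (26, 39, -10), (-10, 41, 22), … (32 more)
cycles differ ⇒ inequivalent

no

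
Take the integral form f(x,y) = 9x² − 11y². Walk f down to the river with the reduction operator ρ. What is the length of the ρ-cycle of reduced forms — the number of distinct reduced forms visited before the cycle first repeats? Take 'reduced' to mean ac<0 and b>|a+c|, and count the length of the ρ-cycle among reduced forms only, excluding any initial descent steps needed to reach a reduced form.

D = 396, ⌊√D⌋ = 19
descent: ρ → (-11,0,9)
descent: ρ → (9,18,-2)  [lands on river]
river: ρ → (-2,18,9)
ρ-cycle length = 2 (tail of 2 descent steps not counted)

2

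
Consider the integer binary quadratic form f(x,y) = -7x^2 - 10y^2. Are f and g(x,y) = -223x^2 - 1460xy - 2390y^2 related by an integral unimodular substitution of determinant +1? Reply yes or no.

D₁ = -280, D₂ = -280
f is negative-definite; reduce −f:
−f: reduced (well bottom): (7,0,10) with a≤c, −a<b≤a
flip sign back: reduced form of f is (-7,0,-10)
g is negative-definite; reduce −g:
−g: translate: b→122 (≡1460 mod 446), so (223,1460,2390)→(223,122,17)
−g: flip: (223,122,17)→(17,-122,223)
−g: translate: b→14 (≡-122 mod 34), so (17,-122,223)→(17,14,7)
−g: flip: (17,14,7)→(7,-14,17)
−g: translate: b→0 (≡-14 mod 14), so (7,-14,17)→(7,0,10)
−g: reduced (well bottom): (7,0,10) with a≤c, −a<b≤a
flip sign back: reduced form of g is (-7,0,-10)
reduced forms (-7, 0, -10) vs (-7, 0, -10) ⇒ equivalent

yes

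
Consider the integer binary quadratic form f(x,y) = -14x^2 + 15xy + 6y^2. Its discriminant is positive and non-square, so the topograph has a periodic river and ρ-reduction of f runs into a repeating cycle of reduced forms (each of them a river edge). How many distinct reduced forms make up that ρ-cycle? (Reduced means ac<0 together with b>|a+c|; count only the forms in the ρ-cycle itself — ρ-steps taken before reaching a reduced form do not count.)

D = 561, ⌊√D⌋ = 23
river: ρ → (6,21,-5)
river: ρ → (-5,19,10)
river: ρ → (10,21,-3)
river: ρ → (-3,21,10)
river: ρ → (10,19,-5)
river: ρ → (-5,21,6)
river: ρ → (6,15,-14)
river: ρ → (-14,13,7)
river: ρ → (7,15,-12)
river: ρ → (-12,9,10)
river: ρ → (10,11,-11)
river: ρ → (-11,11,10)
river: ρ → (10,9,-12)
river: ρ → (-12,15,7)
river: ρ → (7,13,-14)
river: ρ → (-14,15,6)
ρ-cycle length = 16 (tail of 0 descent steps not counted)

16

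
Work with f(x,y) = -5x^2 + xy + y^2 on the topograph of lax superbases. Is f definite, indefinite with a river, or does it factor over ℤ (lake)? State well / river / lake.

D = b²−4ac = 1² − 4·(-5)·1 = 21
D > 0 non-square ⇒ indefinite ⇒ periodic river

river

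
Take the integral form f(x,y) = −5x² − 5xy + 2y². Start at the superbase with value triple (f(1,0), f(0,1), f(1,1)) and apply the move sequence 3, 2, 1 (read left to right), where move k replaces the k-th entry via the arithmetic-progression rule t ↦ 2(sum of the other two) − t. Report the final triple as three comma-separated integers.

start (-5,2,-8) = (f(1,0),f(0,1),f(1,1))
replace slot 3: 2·((-5)+2) − (-8) = 2 → (-5,2,2)
replace slot 2: 2·((-5)+2) − 2 = -8 → (-5,-8,2)
replace slot 1: 2·((-8)+2) − (-5) = -7 → (-7,-8,2)

-7,-8,2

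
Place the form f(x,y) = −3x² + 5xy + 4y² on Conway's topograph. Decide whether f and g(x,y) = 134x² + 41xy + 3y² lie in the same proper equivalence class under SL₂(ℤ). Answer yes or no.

D₁ = 73, D₂ = 73
river cycle of f (length 18): (4, 3, -4), (-4, 5, 3), (3, 7, -2), (-2, 5, 6), (6, 7, -1), (-1, 7, 6), (6, 5, -2), (-2, 7, 3), (3, 5, -4), (-4, 3, 4), … (8 more)
river cycle of g (length 18): (3, 7, -2), (-2, 5, 6), (6, 7, -1), (-1, 7, 6), (6, 5, -2), (-2, 7, 3), (3, 5, -4), (-4, 3, 4), (4, 5, -3), (-3, 7, 2), … (8 more)
cycles coincide ⇒ equivalent

yes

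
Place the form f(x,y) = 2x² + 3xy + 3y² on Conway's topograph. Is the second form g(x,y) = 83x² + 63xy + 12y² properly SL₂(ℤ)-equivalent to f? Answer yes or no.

D₁ = -15, D₂ = -15
f: translate: b→-1 (≡3 mod 4), so (2,3,3)→(2,-1,2)
f: flip: (2,-1,2)→(2,1,2)
f: reduced (well bottom): (2,1,2) with a≤c, −a<b≤a
g: flip: (83,63,12)→(12,-63,83)
g: translate: b→9 (≡-63 mod 24), so (12,-63,83)→(12,9,2)
g: flip: (12,9,2)→(2,-9,12)
g: translate: b→-1 (≡-9 mod 4), so (2,-9,12)→(2,-1,2)
g: flip: (2,-1,2)→(2,1,2)
g: reduced (well bottom): (2,1,2) with a≤c, −a<b≤a
reduced forms (2, 1, 2) vs (2, 1, 2) ⇒ equivalent

yes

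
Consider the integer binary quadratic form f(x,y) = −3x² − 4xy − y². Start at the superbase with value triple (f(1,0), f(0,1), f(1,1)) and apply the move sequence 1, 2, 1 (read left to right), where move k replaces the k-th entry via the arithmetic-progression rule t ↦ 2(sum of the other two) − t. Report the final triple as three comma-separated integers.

start (-3,-1,-8) = (f(1,0),f(0,1),f(1,1))
replace slot 1: 2·((-1)+(-8)) − (-3) = -15 → (-15,-1,-8)
replace slot 2: 2·((-15)+(-8)) − (-1) = -45 → (-15,-45,-8)
replace slot 1: 2·((-45)+(-8)) − (-15) = -91 → (-91,-45,-8)

-91,-45,-8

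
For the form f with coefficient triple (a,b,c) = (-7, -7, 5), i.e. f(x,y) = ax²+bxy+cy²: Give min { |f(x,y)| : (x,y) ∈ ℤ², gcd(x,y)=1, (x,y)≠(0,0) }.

descent: ρ → (5,7,-7)  [lands on river]
river: ρ → (-7,7,5)
river: ρ → (5,13,-1)
river: ρ → (-1,13,5)
closes: descent 1, river 4
min |a| on river = 1

1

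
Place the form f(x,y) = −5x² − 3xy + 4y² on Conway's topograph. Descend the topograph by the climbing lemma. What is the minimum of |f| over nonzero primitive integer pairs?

descent: ρ → (4,3,-5)  [lands on river]
river: ρ → (-5,7,2)
river: ρ → (2,9,-1)
river: ρ → (-1,9,2)
river: ρ → (2,7,-5)
river: ρ → (-5,3,4)
river: ρ → (4,5,-4)
river: ρ → (-4,3,5)
river: ρ → (5,7,-2)
river: ρ → (-2,9,1)
river: ρ → (1,9,-2)
river: ρ → (-2,7,5)
river: ρ → (5,3,-4)
river: ρ → (-4,5,4)
closes: descent 1, river 14
min |a| on river = 1

1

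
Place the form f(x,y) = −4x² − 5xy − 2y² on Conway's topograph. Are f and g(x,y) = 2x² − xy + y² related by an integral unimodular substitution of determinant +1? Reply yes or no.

D₁ = -7, D₂ = -7
f is negative-definite; reduce −f:
−f: translate: b→-3 (≡5 mod 8), so (4,5,2)→(4,-3,1)
−f: flip: (4,-3,1)→(1,3,4)
−f: translate: b→1 (≡3 mod 2), so (1,3,4)→(1,1,2)
−f: reduced (well bottom): (1,1,2) with a≤c, −a<b≤a
flip sign back: reduced form of f is (-1,-1,-2)
g: flip: (2,-1,1)→(1,1,2)
g: reduced (well bottom): (1,1,2) with a≤c, −a<b≤a
reduced forms (-1, -1, -2) vs (1, 1, 2) ⇒ inequivalent

no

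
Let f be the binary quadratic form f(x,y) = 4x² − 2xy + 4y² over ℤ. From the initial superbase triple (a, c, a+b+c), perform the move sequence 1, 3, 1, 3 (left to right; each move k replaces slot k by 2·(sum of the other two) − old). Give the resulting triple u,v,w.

start (4,4,6) = (f(1,0),f(0,1),f(1,1))
replace slot 1: 2·(4+6) − 4 = 16 → (16,4,6)
replace slot 3: 2·(16+4) − 6 = 34 → (16,4,34)
replace slot 1: 2·(4+34) − 16 = 60 → (60,4,34)
replace slot 3: 2·(60+4) − 34 = 94 → (60,4,94)

60,4,94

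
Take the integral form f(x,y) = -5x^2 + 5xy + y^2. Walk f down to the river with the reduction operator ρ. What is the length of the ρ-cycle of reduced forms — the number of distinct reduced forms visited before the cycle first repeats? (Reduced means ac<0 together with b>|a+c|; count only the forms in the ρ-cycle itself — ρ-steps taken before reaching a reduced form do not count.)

D = 45, ⌊√D⌋ = 6
river: ρ → (1,5,-5)
river: ρ → (-5,5,1)
ρ-cycle length = 2 (tail of 0 descent steps not counted)

2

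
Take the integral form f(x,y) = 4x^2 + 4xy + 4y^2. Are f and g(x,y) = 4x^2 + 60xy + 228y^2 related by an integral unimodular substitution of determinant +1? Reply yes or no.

D₁ = -48, D₂ = -48
f: reduced (well bottom): (4,4,4) with a≤c, −a<b≤a
g: translate: b→4 (≡60 mod 8), so (4,60,228)→(4,4,4)
g: reduced (well bottom): (4,4,4) with a≤c, −a<b≤a
reduced forms (4, 4, 4) vs (4, 4, 4) ⇒ equivalent

yes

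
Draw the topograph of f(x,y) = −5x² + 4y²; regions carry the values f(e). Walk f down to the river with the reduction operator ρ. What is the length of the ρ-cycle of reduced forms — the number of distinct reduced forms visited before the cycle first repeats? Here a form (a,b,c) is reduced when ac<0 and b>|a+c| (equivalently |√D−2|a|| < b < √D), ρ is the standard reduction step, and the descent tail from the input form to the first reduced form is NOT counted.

D = 80, ⌊√D⌋ = 8
descent: ρ → (4,8,-1)  [lands on river]
river: ρ → (-1,8,4)
ρ-cycle length = 2 (tail of 1 descent step not counted)

2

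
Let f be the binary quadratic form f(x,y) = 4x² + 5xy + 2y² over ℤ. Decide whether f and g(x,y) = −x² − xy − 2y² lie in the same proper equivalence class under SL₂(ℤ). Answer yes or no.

D₁ = -7, D₂ = -7
f: translate: b→-3 (≡5 mod 8), so (4,5,2)→(4,-3,1)
f: flip: (4,-3,1)→(1,3,4)
f: translate: b→1 (≡3 mod 2), so (1,3,4)→(1,1,2)
f: reduced (well bottom): (1,1,2) with a≤c, −a<b≤a
g is negative-definite; reduce −g:
−g: reduced (well bottom): (1,1,2) with a≤c, −a<b≤a
flip sign back: reduced form of g is (-1,-1,-2)
reduced forms (1, 1, 2) vs (-1, -1, -2) ⇒ inequivalent

no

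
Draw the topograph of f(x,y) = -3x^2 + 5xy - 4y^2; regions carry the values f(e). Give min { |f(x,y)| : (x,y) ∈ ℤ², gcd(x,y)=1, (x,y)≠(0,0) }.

translate: b→1 (≡-5 mod 6), so (3,-5,4)→(3,1,2)
flip: (3,1,2)→(2,-1,3)
reduced (well bottom): (2,-1,3) with a≤c, −a<b≤a
well minimum |f| = |-2| = 2 (negative-definite)

2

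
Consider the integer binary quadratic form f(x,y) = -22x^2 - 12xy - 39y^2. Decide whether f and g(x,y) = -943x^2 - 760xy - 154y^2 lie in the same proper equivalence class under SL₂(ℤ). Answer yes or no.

D₁ = -3288, D₂ = -3288
f is negative-definite; reduce −f:
−f: reduced (well bottom): (22,12,39) with a≤c, −a<b≤a
flip sign back: reduced form of f is (-22,-12,-39)
g is negative-definite; reduce −g:
−g: flip: (943,760,154)→(154,-760,943)
−g: translate: b→-144 (≡-760 mod 308), so (154,-760,943)→(154,-144,39)
−g: flip: (154,-144,39)→(39,144,154)
−g: translate: b→-12 (≡144 mod 78), so (39,144,154)→(39,-12,22)
−g: flip: (39,-12,22)→(22,12,39)
−g: reduced (well bottom): (22,12,39) with a≤c, −a<b≤a
flip sign back: reduced form of g is (-22,-12,-39)
reduced forms (-22, -12, -39) vs (-22, -12, -39) ⇒ equivalent

yes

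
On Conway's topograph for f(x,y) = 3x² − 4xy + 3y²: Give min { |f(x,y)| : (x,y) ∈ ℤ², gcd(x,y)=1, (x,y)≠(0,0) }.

translate: b→2 (≡-4 mod 6), so (3,-4,3)→(3,2,2)
flip: (3,2,2)→(2,-2,3)
translate: b→2 (≡-2 mod 4), so (2,-2,3)→(2,2,3)
reduced (well bottom): (2,2,3) with a≤c, −a<b≤a
well minimum = a = 2

2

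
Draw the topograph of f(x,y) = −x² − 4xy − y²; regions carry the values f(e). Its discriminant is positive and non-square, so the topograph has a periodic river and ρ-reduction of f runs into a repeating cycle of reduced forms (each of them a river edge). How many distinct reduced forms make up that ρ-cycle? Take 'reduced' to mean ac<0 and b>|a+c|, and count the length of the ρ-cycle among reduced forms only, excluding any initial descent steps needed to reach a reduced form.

D = 12, ⌊√D⌋ = 3
descent: ρ → (-1,2,2)  [lands on river]
river: ρ → (2,2,-1)
ρ-cycle length = 2 (tail of 1 descent step not counted)

2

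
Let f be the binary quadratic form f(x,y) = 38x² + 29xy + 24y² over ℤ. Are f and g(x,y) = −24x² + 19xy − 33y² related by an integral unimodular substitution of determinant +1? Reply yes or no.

D₁ = -2807, D₂ = -2807
f: flip: (38,29,24)→(24,-29,38)
f: translate: b→19 (≡-29 mod 48), so (24,-29,38)→(24,19,33)
f: reduced (well bottom): (24,19,33) with a≤c, −a<b≤a
g is negative-definite; reduce −g:
−g: reduced (well bottom): (24,-19,33) with a≤c, −a<b≤a
flip sign back: reduced form of g is (-24,19,-33)
reduced forms (24, 19, 33) vs (-24, 19, -33) ⇒ inequivalent

no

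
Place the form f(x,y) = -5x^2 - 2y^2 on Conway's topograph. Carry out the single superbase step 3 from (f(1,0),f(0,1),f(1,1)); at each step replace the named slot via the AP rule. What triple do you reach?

start (-5,-2,-7) = (f(1,0),f(0,1),f(1,1))
replace slot 3: 2·((-5)+(-2)) − (-7) = -7 → (-5,-2,-7)

-5,-2,-7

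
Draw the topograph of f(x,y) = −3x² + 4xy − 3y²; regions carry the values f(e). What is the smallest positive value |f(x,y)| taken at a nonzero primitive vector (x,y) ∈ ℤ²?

translate: b→2 (≡-4 mod 6), so (3,-4,3)→(3,2,2)
flip: (3,2,2)→(2,-2,3)
translate: b→2 (≡-2 mod 4), so (2,-2,3)→(2,2,3)
reduced (well bottom): (2,2,3) with a≤c, −a<b≤a
well minimum |f| = |-2| = 2 (negative-definite)

2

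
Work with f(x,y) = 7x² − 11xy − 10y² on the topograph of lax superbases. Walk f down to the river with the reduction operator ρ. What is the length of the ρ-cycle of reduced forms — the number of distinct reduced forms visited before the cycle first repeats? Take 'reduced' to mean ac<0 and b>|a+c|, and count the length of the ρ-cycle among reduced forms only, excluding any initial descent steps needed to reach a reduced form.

D = 401, ⌊√D⌋ = 20
descent: ρ → (-10,11,7)  [lands on river]
river: ρ → (7,17,-4)
river: ρ → (-4,15,11)
river: ρ → (11,7,-8)
river: ρ → (-8,9,10)
river: ρ → (10,11,-7)
river: ρ → (-7,17,4)
river: ρ → (4,15,-11)
river: ρ → (-11,7,8)
river: ρ → (8,9,-10)
ρ-cycle length = 10 (tail of 1 descent step not counted)

10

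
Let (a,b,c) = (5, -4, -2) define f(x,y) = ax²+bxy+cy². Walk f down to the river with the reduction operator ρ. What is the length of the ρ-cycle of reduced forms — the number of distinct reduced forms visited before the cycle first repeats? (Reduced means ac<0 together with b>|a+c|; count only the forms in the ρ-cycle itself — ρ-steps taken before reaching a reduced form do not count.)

D = 56, ⌊√D⌋ = 7
descent: ρ → (-2,4,5)  [lands on river]
river: ρ → (5,6,-1)
river: ρ → (-1,6,5)
river: ρ → (5,4,-2)
ρ-cycle length = 4 (tail of 1 descent step not counted)

4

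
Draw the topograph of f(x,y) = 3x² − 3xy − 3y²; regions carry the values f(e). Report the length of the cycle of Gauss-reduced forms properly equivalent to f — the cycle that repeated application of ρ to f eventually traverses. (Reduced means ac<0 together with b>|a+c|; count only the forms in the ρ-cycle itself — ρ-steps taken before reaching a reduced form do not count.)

D = 45, ⌊√D⌋ = 6
descent: ρ → (-3,3,3)  [lands on river]
river: ρ → (3,3,-3)
ρ-cycle length = 2 (tail of 1 descent step not counted)

2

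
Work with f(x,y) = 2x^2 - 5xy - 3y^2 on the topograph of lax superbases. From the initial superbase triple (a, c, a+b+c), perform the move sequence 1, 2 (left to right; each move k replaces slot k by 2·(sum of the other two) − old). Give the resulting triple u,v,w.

start (2,-3,-6) = (f(1,0),f(0,1),f(1,1))
replace slot 1: 2·((-3)+(-6)) − 2 = -20 → (-20,-3,-6)
replace slot 2: 2·((-20)+(-6)) − (-3) = -49 → (-20,-49,-6)

-20,-49,-6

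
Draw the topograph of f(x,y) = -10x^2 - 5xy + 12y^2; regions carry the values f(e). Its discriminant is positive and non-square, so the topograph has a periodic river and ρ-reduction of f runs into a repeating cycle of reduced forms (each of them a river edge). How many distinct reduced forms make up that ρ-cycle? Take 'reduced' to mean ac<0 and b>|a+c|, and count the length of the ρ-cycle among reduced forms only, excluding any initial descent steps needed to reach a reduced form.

D = 505, ⌊√D⌋ = 22
descent: ρ → (12,5,-10)  [lands on river]
river: ρ → (-10,15,7)
river: ρ → (7,13,-12)
river: ρ → (-12,11,8)
river: ρ → (8,21,-2)
river: ρ → (-2,19,18)
river: ρ → (18,17,-3)
river: ρ → (-3,19,12)
ρ-cycle length = 8 (tail of 1 descent step not counted)

8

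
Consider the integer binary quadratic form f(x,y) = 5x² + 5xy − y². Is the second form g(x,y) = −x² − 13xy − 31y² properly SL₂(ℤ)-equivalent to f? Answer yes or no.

D₁ = 45, D₂ = 45
river cycle of f (length 2): (-1, 5, 5), (5, 5, -1)
river cycle of g (length 2): (-1, 5, 5), (5, 5, -1)
cycles coincide ⇒ equivalent

yes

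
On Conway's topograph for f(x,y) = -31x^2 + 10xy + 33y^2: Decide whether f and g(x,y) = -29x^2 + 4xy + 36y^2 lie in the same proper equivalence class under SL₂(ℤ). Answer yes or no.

D₁ = 4192, D₂ = 4192
river cycle of f (length 18): (33, 56, -8), (-8, 56, 33), (33, 10, -31), (-31, 52, 12), (12, 44, -47), (-47, 50, 9), (9, 58, -23), (-23, 34, 33), (33, 32, -24), (-24, 64, 1), … (8 more)
river cycle of g (length 14): (-29, 62, 3), (3, 64, -8), (-8, 64, 3), (3, 62, -29), (-29, 54, 11), (11, 56, -24), (-24, 40, 27), (27, 14, -37), (-37, 60, 4), (4, 60, -37), … (4 more)
cycles differ ⇒ inequivalent

no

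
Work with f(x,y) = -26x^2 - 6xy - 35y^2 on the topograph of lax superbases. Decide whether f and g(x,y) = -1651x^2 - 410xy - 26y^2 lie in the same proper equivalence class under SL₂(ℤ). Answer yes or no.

D₁ = -3604, D₂ = -3604
f is negative-definite; reduce −f:
−f: reduced (well bottom): (26,6,35) with a≤c, −a<b≤a
flip sign back: reduced form of f is (-26,-6,-35)
g is negative-definite; reduce −g:
−g: flip: (1651,410,26)→(26,-410,1651)
−g: translate: b→6 (≡-410 mod 52), so (26,-410,1651)→(26,6,35)
−g: reduced (well bottom): (26,6,35) with a≤c, −a<b≤a
flip sign back: reduced form of g is (-26,-6,-35)
reduced forms (-26, -6, -35) vs (-26, -6, -35) ⇒ equivalent

yes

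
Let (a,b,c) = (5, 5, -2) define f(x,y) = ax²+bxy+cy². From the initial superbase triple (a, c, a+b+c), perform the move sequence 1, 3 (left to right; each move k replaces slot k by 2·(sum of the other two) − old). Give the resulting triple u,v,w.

start (5,-2,8) = (f(1,0),f(0,1),f(1,1))
replace slot 1: 2·((-2)+8) − 5 = 7 → (7,-2,8)
replace slot 3: 2·(7+(-2)) − 8 = 2 → (7,-2,2)

7,-2,2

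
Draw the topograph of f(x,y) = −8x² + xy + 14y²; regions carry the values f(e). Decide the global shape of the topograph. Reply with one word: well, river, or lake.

D = b²−4ac = 1² − 4·(-8)·14 = 449
D > 0 non-square ⇒ indefinite ⇒ periodic river

river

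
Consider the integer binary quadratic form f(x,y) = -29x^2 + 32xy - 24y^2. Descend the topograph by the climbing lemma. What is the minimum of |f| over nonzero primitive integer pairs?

translate: b→26 (≡-32 mod 58), so (29,-32,24)→(29,26,21)
flip: (29,26,21)→(21,-26,29)
translate: b→16 (≡-26 mod 42), so (21,-26,29)→(21,16,24)
reduced (well bottom): (21,16,24) with a≤c, −a<b≤a
well minimum |f| = |-21| = 21 (negative-definite)

21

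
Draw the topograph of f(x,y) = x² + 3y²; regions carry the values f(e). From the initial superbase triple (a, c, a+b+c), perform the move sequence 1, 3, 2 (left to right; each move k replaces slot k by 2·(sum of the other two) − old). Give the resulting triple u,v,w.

start (1,3,4) = (f(1,0),f(0,1),f(1,1))
replace slot 1: 2·(3+4) − 1 = 13 → (13,3,4)
replace slot 3: 2·(13+3) − 4 = 28 → (13,3,28)
replace slot 2: 2·(13+28) − 3 = 79 → (13,79,28)

13,79,28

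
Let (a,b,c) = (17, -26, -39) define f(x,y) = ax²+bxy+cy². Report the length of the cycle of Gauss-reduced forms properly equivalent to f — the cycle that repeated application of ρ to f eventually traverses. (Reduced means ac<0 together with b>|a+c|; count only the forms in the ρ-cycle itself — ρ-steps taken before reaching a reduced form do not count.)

D = 3328, ⌊√D⌋ = 57
descent: ρ → (-39,26,17)  [lands on river]
river: ρ → (17,42,-23)
river: ρ → (-23,50,9)
river: ρ → (9,40,-48)
river: ρ → (-48,56,1)
river: ρ → (1,56,-48)
river: ρ → (-48,40,9)
river: ρ → (9,50,-23)
river: ρ → (-23,42,17)
river: ρ → (17,26,-39)
river: ρ → (-39,52,4)
river: ρ → (4,52,-39)
ρ-cycle length = 12 (tail of 1 descent step not counted)

12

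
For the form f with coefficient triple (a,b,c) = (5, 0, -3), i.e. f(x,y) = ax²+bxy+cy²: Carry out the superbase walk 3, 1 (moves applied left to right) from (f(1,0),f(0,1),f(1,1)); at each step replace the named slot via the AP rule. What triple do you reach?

start (5,-3,2) = (f(1,0),f(0,1),f(1,1))
replace slot 3: 2·(5+(-3)) − 2 = 2 → (5,-3,2)
replace slot 1: 2·((-3)+2) − 5 = -7 → (-7,-3,2)

-7,-3,2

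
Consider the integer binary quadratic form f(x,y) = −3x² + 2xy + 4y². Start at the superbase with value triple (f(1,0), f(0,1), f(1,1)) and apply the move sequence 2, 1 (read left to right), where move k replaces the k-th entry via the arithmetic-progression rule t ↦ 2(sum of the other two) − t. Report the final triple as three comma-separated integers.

start (-3,4,3) = (f(1,0),f(0,1),f(1,1))
replace slot 2: 2·((-3)+3) − 4 = -4 → (-3,-4,3)
replace slot 1: 2·((-4)+3) − (-3) = 1 → (1,-4,3)

1,-4,3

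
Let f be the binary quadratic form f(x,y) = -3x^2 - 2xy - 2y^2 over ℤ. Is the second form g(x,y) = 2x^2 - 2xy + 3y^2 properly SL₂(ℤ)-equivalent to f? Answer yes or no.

D₁ = -20, D₂ = -20
f is negative-definite; reduce −f:
−f: flip: (3,2,2)→(2,-2,3)
−f: translate: b→2 (≡-2 mod 4), so (2,-2,3)→(2,2,3)
−f: reduced (well bottom): (2,2,3) with a≤c, −a<b≤a
flip sign back: reduced form of f is (-2,-2,-3)
g: translate: b→2 (≡-2 mod 4), so (2,-2,3)→(2,2,3)
g: reduced (well bottom): (2,2,3) with a≤c, −a<b≤a
reduced forms (-2, -2, -3) vs (2, 2, 3) ⇒ inequivalent

no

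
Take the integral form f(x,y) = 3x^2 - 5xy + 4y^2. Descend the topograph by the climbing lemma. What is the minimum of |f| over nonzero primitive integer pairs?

translate: b→1 (≡-5 mod 6), so (3,-5,4)→(3,1,2)
flip: (3,1,2)→(2,-1,3)
reduced (well bottom): (2,-1,3) with a≤c, −a<b≤a
well minimum = a = 2

2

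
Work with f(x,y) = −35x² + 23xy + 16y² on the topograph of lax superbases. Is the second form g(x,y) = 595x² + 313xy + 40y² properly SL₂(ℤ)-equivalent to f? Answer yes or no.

D₁ = 2769, D₂ = 2769
river cycle of f (length 32): (16, 41, -17), (-17, 27, 30), (30, 33, -14), (-14, 51, 3), (3, 51, -14), (-14, 33, 30), (30, 27, -17), (-17, 41, 16), (16, 23, -35), (-35, 47, 4), … (22 more)
river cycle of g (length 32): (-17, 27, 30), (30, 33, -14), (-14, 51, 3), (3, 51, -14), (-14, 33, 30), (30, 27, -17), (-17, 41, 16), (16, 23, -35), (-35, 47, 4), (4, 49, -23), … (22 more)
cycles coincide ⇒ equivalent

yes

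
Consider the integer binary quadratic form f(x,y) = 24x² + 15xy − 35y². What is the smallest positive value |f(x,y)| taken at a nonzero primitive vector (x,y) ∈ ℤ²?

river: ρ → (-35,55,4)
river: ρ → (4,57,-21)
river: ρ → (-21,27,34)
river: ρ → (34,41,-14)
river: ρ → (-14,43,31)
river: ρ → (31,19,-26)
river: ρ → (-26,33,24)
river: ρ → (24,15,-35)
closes: descent 0, river 8
min |a| on river = 4

4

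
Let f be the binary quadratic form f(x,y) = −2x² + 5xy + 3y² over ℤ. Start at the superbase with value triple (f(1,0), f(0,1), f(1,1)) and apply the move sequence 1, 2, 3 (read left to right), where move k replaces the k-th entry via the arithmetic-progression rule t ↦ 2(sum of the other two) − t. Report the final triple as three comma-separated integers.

start (-2,3,6) = (f(1,0),f(0,1),f(1,1))
replace slot 1: 2·(3+6) − (-2) = 20 → (20,3,6)
replace slot 2: 2·(20+6) − 3 = 49 → (20,49,6)
replace slot 3: 2·(20+49) − 6 = 132 → (20,49,132)

20,49,132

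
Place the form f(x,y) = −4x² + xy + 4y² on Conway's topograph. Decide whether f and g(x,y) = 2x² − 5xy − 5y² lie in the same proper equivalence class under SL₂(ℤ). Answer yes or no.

D₁ = 65, D₂ = 65
river cycle of f (length 6): (4, 7, -1), (-1, 7, 4), (4, 1, -4), (-4, 7, 1), (1, 7, -4), (-4, 1, 4)
river cycle of g (length 6): (-5, 5, 2), (2, 7, -2), (-2, 5, 5), (5, 5, -2), (-2, 7, 2), (2, 5, -5)
cycles differ ⇒ inequivalent

no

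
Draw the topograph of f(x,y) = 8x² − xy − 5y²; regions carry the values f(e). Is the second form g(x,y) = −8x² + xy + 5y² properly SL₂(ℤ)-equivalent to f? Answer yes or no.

D₁ = 161, D₂ = 161
river cycle of f (length 10): (-5, 11, 2), (2, 9, -10), (-10, 11, 1), (1, 11, -10), (-10, 9, 2), (2, 11, -5), (-5, 9, 4), (4, 7, -7), (-7, 7, 4), (4, 9, -5)
river cycle of g (length 10): (5, 9, -4), (-4, 7, 7), (7, 7, -4), (-4, 9, 5), (5, 11, -2), (-2, 9, 10), (10, 11, -1), (-1, 11, 10), (10, 9, -2), (-2, 11, 5)
cycles differ ⇒ inequivalent

no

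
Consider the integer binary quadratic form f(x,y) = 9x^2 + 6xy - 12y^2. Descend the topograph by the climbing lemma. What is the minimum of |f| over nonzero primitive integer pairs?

river: ρ → (-12,18,3)
river: ρ → (3,18,-12)
river: ρ → (-12,6,9)
river: ρ → (9,12,-9)
river: ρ → (-9,6,12)
river: ρ → (12,18,-3)
river: ρ → (-3,18,12)
river: ρ → (12,6,-9)
river: ρ → (-9,12,9)
river: ρ → (9,6,-12)
closes: descent 0, river 10
min |a| on river = 3

3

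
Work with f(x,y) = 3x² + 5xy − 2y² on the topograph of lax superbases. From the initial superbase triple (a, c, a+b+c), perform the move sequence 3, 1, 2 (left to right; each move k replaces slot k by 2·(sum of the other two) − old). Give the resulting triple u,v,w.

start (3,-2,6) = (f(1,0),f(0,1),f(1,1))
replace slot 3: 2·(3+(-2)) − 6 = -4 → (3,-2,-4)
replace slot 1: 2·((-2)+(-4)) − 3 = -15 → (-15,-2,-4)
replace slot 2: 2·((-15)+(-4)) − (-2) = -36 → (-15,-36,-4)

-15,-36,-4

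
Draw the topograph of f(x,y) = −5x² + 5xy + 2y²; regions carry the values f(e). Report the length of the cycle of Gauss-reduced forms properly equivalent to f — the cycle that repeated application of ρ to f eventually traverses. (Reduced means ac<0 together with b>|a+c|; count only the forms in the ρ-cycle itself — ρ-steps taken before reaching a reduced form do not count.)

D = 65, ⌊√D⌋ = 8
river: ρ → (2,7,-2)
river: ρ → (-2,5,5)
river: ρ → (5,5,-2)
river: ρ → (-2,7,2)
river: ρ → (2,5,-5)
river: ρ → (-5,5,2)
ρ-cycle length = 6 (tail of 0 descent steps not counted)

6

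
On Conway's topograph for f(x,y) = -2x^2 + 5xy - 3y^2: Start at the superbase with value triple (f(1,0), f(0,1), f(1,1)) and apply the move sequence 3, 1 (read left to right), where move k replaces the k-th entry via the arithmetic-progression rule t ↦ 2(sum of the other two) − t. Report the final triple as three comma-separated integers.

start (-2,-3,0) = (f(1,0),f(0,1),f(1,1))
replace slot 3: 2·((-2)+(-3)) − 0 = -10 → (-2,-3,-10)
replace slot 1: 2·((-3)+(-10)) − (-2) = -24 → (-24,-3,-10)

-24,-3,-10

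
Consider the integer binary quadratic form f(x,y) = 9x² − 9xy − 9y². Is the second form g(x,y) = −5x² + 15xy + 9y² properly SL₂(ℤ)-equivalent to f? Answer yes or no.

D₁ = 405, D₂ = 405
river cycle of f (length 2): (-9, 9, 9), (9, 9, -9)
river cycle of g (length 6): (9, 3, -11), (-11, 19, 1), (1, 19, -11), (-11, 3, 9), (9, 15, -5), (-5, 15, 9)
cycles differ ⇒ inequivalent

no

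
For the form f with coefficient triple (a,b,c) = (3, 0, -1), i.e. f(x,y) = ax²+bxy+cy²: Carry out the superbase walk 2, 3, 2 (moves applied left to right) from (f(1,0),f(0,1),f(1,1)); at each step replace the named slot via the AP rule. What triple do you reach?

start (3,-1,2) = (f(1,0),f(0,1),f(1,1))
replace slot 2: 2·(3+2) − (-1) = 11 → (3,11,2)
replace slot 3: 2·(3+11) − 2 = 26 → (3,11,26)
replace slot 2: 2·(3+26) − 11 = 47 → (3,47,26)

3,47,26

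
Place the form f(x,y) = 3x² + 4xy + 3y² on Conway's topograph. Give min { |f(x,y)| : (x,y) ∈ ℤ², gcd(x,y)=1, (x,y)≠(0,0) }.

translate: b→-2 (≡4 mod 6), so (3,4,3)→(3,-2,2)
flip: (3,-2,2)→(2,2,3)
reduced (well bottom): (2,2,3) with a≤c, −a<b≤a
well minimum = a = 2

2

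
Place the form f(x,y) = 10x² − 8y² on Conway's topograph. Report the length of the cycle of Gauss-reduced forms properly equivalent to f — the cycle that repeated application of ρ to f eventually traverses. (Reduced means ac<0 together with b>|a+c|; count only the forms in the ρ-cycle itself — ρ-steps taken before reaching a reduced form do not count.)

D = 320, ⌊√D⌋ = 17
descent: ρ → (-8,16,2)  [lands on river]
river: ρ → (2,16,-8)
ρ-cycle length = 2 (tail of 1 descent step not counted)

2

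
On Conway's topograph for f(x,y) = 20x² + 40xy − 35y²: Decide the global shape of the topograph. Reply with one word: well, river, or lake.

D = b²−4ac = 40² − 4·20·(-35) = 4400
D > 0 non-square ⇒ indefinite ⇒ periodic river

river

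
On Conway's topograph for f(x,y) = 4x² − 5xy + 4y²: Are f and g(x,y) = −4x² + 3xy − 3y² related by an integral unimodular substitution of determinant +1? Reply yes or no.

D₁ = -39, D₂ = -39
f: translate: b→3 (≡-5 mod 8), so (4,-5,4)→(4,3,3)
f: flip: (4,3,3)→(3,-3,4)
f: translate: b→3 (≡-3 mod 6), so (3,-3,4)→(3,3,4)
f: reduced (well bottom): (3,3,4) with a≤c, −a<b≤a
g is negative-definite; reduce −g:
−g: flip: (4,-3,3)→(3,3,4)
−g: reduced (well bottom): (3,3,4) with a≤c, −a<b≤a
flip sign back: reduced form of g is (-3,-3,-4)
reduced forms (3, 3, 4) vs (-3, -3, -4) ⇒ inequivalent

no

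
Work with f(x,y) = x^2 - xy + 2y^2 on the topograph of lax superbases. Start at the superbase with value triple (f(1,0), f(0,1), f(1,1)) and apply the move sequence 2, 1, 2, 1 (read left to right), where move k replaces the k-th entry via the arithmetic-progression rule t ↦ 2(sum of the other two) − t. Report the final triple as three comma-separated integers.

start (1,2,2) = (f(1,0),f(0,1),f(1,1))
replace slot 2: 2·(1+2) − 2 = 4 → (1,4,2)
replace slot 1: 2·(4+2) − 1 = 11 → (11,4,2)
replace slot 2: 2·(11+2) − 4 = 22 → (11,22,2)
replace slot 1: 2·(22+2) − 11 = 37 → (37,22,2)

37,22,2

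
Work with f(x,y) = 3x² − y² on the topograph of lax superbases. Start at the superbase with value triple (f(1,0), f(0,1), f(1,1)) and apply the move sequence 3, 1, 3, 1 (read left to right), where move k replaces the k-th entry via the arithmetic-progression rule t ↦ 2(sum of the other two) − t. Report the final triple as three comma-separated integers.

start (3,-1,2) = (f(1,0),f(0,1),f(1,1))
replace slot 3: 2·(3+(-1)) − 2 = 2 → (3,-1,2)
replace slot 1: 2·((-1)+2) − 3 = -1 → (-1,-1,2)
replace slot 3: 2·((-1)+(-1)) − 2 = -6 → (-1,-1,-6)
replace slot 1: 2·((-1)+(-6)) − (-1) = -13 → (-13,-1,-6)

-13,-1,-6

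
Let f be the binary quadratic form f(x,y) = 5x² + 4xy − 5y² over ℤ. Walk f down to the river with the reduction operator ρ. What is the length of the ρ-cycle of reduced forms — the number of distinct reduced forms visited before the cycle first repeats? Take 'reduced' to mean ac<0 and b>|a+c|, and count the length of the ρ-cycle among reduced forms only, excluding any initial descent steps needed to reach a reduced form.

D = 116, ⌊√D⌋ = 10
river: ρ → (-5,6,4)
river: ρ → (4,10,-1)
river: ρ → (-1,10,4)
river: ρ → (4,6,-5)
river: ρ → (-5,4,5)
river: ρ → (5,6,-4)
river: ρ → (-4,10,1)
river: ρ → (1,10,-4)
river: ρ → (-4,6,5)
river: ρ → (5,4,-5)
ρ-cycle length = 10 (tail of 0 descent steps not counted)

10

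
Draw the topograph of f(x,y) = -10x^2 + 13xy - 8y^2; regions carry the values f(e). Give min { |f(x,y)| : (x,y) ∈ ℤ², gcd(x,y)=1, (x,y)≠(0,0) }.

translate: b→7 (≡-13 mod 20), so (10,-13,8)→(10,7,5)
flip: (10,7,5)→(5,-7,10)
translate: b→3 (≡-7 mod 10), so (5,-7,10)→(5,3,8)
reduced (well bottom): (5,3,8) with a≤c, −a<b≤a
well minimum |f| = |-5| = 5 (negative-definite)

5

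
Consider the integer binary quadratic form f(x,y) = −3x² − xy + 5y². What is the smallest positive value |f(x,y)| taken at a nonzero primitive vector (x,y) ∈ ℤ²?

descent: ρ → (5,1,-3)
descent: ρ → (-3,5,3)  [lands on river]
river: ρ → (3,7,-1)
river: ρ → (-1,7,3)
river: ρ → (3,5,-3)
river: ρ → (-3,7,1)
river: ρ → (1,7,-3)
closes: descent 2, river 6
min |a| on river = 1

1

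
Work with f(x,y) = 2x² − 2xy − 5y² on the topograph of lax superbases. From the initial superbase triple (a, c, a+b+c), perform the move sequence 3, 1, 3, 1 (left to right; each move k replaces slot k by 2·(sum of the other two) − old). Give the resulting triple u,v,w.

start (2,-5,-5) = (f(1,0),f(0,1),f(1,1))
replace slot 3: 2·(2+(-5)) − (-5) = -1 → (2,-5,-1)
replace slot 1: 2·((-5)+(-1)) − 2 = -14 → (-14,-5,-1)
replace slot 3: 2·((-14)+(-5)) − (-1) = -37 → (-14,-5,-37)
replace slot 1: 2·((-5)+(-37)) − (-14) = -70 → (-70,-5,-37)

-70,-5,-37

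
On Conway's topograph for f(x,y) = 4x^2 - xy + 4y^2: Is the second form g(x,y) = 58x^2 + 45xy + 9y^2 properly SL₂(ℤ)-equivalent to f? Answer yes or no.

D₁ = -63, D₂ = -63
f: flip: (4,-1,4)→(4,1,4)
f: reduced (well bottom): (4,1,4) with a≤c, −a<b≤a
g: flip: (58,45,9)→(9,-45,58)
g: translate: b→9 (≡-45 mod 18), so (9,-45,58)→(9,9,4)
g: flip: (9,9,4)→(4,-9,9)
g: translate: b→-1 (≡-9 mod 8), so (4,-9,9)→(4,-1,4)
g: flip: (4,-1,4)→(4,1,4)
g: reduced (well bottom): (4,1,4) with a≤c, −a<b≤a
reduced forms (4, 1, 4) vs (4, 1, 4) ⇒ equivalent

yes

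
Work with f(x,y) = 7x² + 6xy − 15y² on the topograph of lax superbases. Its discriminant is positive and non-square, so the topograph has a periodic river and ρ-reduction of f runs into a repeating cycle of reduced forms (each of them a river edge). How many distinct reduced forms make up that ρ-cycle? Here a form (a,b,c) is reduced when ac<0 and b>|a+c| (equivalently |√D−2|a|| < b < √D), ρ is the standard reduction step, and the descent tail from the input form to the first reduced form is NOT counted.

D = 456, ⌊√D⌋ = 21
descent: ρ → (-15,-6,7)
descent: ρ → (7,20,-2)  [lands on river]
river: ρ → (-2,20,7)
river: ρ → (7,8,-14)
river: ρ → (-14,20,1)
river: ρ → (1,20,-14)
river: ρ → (-14,8,7)
ρ-cycle length = 6 (tail of 2 descent steps not counted)

6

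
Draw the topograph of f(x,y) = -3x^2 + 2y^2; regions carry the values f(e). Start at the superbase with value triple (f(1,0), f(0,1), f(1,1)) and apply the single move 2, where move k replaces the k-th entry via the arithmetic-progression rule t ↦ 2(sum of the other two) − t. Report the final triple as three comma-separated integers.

start (-3,2,-1) = (f(1,0),f(0,1),f(1,1))
replace slot 2: 2·((-3)+(-1)) − 2 = -10 → (-3,-10,-1)

-3,-10,-1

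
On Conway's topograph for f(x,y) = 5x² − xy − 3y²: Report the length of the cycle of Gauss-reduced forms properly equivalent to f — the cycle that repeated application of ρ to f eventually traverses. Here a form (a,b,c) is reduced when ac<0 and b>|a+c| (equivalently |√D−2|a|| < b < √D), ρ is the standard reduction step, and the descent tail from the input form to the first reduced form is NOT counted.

D = 61, ⌊√D⌋ = 7
descent: ρ → (-3,7,1)  [lands on river]
river: ρ → (1,7,-3)
river: ρ → (-3,5,3)
river: ρ → (3,7,-1)
river: ρ → (-1,7,3)
river: ρ → (3,5,-3)
ρ-cycle length = 6 (tail of 1 descent step not counted)

6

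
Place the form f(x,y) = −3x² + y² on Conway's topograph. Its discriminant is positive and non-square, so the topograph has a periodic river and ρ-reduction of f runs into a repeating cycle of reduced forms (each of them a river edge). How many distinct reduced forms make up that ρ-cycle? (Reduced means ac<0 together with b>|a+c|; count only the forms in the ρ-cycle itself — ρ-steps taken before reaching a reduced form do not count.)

D = 12, ⌊√D⌋ = 3
descent: ρ → (1,2,-2)  [lands on river]
river: ρ → (-2,2,1)
ρ-cycle length = 2 (tail of 1 descent step not counted)

2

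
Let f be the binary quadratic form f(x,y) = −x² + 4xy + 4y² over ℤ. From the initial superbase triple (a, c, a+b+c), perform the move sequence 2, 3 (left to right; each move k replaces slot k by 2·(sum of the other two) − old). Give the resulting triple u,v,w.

start (-1,4,7) = (f(1,0),f(0,1),f(1,1))
replace slot 2: 2·((-1)+7) − 4 = 8 → (-1,8,7)
replace slot 3: 2·((-1)+8) − 7 = 7 → (-1,8,7)

-1,8,7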